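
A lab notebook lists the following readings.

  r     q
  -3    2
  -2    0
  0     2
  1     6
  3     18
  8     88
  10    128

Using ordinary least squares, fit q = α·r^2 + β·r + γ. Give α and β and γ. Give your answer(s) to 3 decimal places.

α = 0.985, β = 2.815, γ = 1.703

With design matrix M, MᵀM = [[14275, 1505, 187]; [1505, 187, 17]; [187, 17, 7]] and Mᵀq = [18618, 2038, 244]ᵀ.
Inverting the 3×3 Gram matrix, [α, β, γ]ᵀ = [11869/12048, 11305/4016, 10261/6024]ᵀ.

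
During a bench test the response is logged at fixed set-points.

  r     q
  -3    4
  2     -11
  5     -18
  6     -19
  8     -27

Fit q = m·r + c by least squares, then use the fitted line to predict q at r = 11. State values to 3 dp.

From the data, Σr·r = 138, Σr = 18, Σ1 = 5.
And Σr·q = -454, Σq = -71.
So AᵀA·[m, c]ᵀ = Aᵀq: [[138, 18]; [18, 5]]·[m, c]ᵀ = [-454, -71]ᵀ.
det = 138·5 − 18² = 366.
m = ((-454)·5 − 18·(-71))/366 = -496/183; c = (138·(-71) − 18·(-454))/366 = -271/61.
At r = 11: q̂ = (-496/183)·(11) + (-271/61)·(1) = -6269/183.

q̂ = -34.257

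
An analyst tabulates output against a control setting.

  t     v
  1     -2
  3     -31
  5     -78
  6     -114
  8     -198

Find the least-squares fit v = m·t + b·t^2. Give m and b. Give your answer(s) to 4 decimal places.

Normal-equation sums: Σt·t = 135, Σt·t^2 = 881, Σt^2·t^2 = 6099.
Right-hand side: Σt·v = -2753, Σt^2·v = -19007.
Eliminating b: 6099·(row 1) − 881·(row 2) gives 47204·m = 6099·(-2753) − 881·(-19007) = -45380, so m = -11345/11801.
Then b = ((-19007) − 881·(-11345/11801))/6099 = -35138/11801.

m = -0.9614, b = -2.9775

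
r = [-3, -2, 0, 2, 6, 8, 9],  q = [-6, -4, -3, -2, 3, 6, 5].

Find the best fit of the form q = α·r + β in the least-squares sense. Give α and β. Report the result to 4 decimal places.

α = 0.9645, β = -2.8986

The normal system MᵀM·[α, β]ᵀ = Mᵀq is [[198, 20]; [20, 7]]·[α, β]ᵀ = [133, -1]ᵀ.
det = 198·7 − 20² = 986.
α = (133·7 − 20·(-1))/986 = 951/986; β = (198·(-1) − 20·133)/986 = -1429/493.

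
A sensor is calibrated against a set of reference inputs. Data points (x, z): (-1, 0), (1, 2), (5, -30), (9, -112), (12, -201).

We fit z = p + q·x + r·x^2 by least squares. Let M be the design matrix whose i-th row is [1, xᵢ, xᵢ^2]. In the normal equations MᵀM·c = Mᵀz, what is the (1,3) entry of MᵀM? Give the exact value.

Row 1 ↔ basis 1, column 3 ↔ basis x^2, so (MᵀM)_{1,3} = Σᵢ x^2 = (1)·(1) + (1)·(1) + (1)·(25) + (1)·(81) + (1)·(144) = 252.

252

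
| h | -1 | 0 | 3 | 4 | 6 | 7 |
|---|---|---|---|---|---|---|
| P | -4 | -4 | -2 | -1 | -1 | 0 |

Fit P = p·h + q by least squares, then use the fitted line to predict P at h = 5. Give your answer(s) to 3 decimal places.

P̂ = -1.062

XᵀX·[p, q]ᵀ = XᵀP reads: 111·p + 19·q = -12;  19·p + 6·q = -12.
Eliminating q: 6·(row 1) − 19·(row 2) gives 305·p = 6·(-12) − 19·(-12) = 156, so p = 156/305.
Then q = ((-12) − 19·(156/305))/6 = -1104/305.
At h = 5: P̂ = (156/305)·(5) + (-1104/305)·(1) = -324/305.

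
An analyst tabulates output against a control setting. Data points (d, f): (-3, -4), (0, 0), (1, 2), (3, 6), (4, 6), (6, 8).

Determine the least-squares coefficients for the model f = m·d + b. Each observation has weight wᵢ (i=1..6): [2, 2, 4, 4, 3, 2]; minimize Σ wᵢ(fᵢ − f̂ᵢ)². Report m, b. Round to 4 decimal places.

m = 1.4182, b = 0.5754

Setting ∂/∂m … = 0 gives: 178·m + 34·b = 272;  34·m + 17·b = 58.
(Σwᵢ·d·d = 178, Σwᵢ·d = 34, Σwᵢ·1 = 17, Σwᵢ·d·f = 272, Σwᵢ·f = 58.)
Δ = 178·17 − 34² = 1870.
m = (272·17 − 34·58)/1870 = 78/55; b = (178·58 − 34·272)/1870 = 538/935.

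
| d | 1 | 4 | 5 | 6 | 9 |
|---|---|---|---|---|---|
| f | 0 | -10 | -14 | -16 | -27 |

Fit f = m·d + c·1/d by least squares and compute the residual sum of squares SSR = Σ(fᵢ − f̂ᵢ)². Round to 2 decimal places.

The normal system AᵀA·[m, c]ᵀ = Aᵀf is [[159, 5]; [5, 37021/32400]]·[m, c]ᵀ = [-449, -329/30]ᵀ.
Eliminating c: (37021/32400)·(row 1) − 5·(row 2) gives (1692113/10800)·m = (37021/32400)·(-449) − 5·(-329/30) = -14845829/32400, so m = -14845829/5076339.
Then c = ((-329/30) − 5·(-14845829/5076339))/(37021/32400) = 5414040/1692113.
Residuals: -1396291/5076339, 4559396/5076339, -88025/5076339, 1715510/1692113, -1751124/1692113; SSR = 15134954/5076339.

SSR = 2.98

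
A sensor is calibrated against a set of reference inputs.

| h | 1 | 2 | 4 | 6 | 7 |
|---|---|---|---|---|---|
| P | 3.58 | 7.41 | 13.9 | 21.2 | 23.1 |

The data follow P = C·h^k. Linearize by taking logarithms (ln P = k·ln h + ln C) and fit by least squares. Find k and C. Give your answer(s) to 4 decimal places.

With ln Pᵢ as the transformed response and ln hᵢ as the regressor:
Sums: Σln h = 5.8171, Σ(ln h)² = 9.3992, Σln P = 12.1039, Σln h·ln P = 16.6187.
Normal system: [[9.3992, 5.8171]; [5.8171, 5]]·[k, ln C]ᵀ = [16.6187, 12.1039]ᵀ.
Slope k = (n·Σln h·ln P − Σln h·Σln P)/(n·Σ(ln h)² − (Σln h)²) = (5·16.6187 − 5.8171·12.1039)/13.1574 = 0.96400; ln C = (Σln P − k·Σln h)/n = 1.29925, so C = exp(1.29925) = 3.66654.

k = 0.9640, C = 3.6665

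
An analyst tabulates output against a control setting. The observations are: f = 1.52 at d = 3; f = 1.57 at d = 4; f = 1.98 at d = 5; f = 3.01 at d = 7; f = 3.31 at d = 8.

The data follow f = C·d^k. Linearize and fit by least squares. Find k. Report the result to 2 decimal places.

Let Y = ln f. Fitting Y = k·ln d + ln C by least squares:
Σln d = 8.1197, Σ(ln d)² = 13.8297, Σln f = 3.8518, Σln d·ln f = 6.8180.
Equations: 13.8297·k + 8.1197·ln C = 6.8180;  8.1197·k + 5·ln C = 3.8518.
Solving (det = 3.2190): k = 0.87441, ln C = -0.64963.

k = 0.87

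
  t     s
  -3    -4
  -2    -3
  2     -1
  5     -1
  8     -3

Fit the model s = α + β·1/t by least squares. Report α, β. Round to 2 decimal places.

With design matrix A, AᵀA = [[5, -1/120]; [-1/120, 9601/14400]] and Aᵀs = [-12, 211/120]ᵀ.
Δ = 5·(9601/14400) − (-1/120)² = 12001/3600.
α = ((-12)·(9601/14400) − (-1/120)·(211/120))/(12001/3600) = -115001/48004; β = (5·(211/120) − (-1/120)·(-12))/(12001/3600) = 31290/12001.

α = -2.40, β = 2.61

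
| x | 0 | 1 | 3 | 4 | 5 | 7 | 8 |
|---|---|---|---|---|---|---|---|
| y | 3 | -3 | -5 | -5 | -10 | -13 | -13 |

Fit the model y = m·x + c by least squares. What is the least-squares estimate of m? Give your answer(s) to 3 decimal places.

Compute the Gram sums: Σx·x = 164, Σx = 28, Σ1 = 7.
And Σx·y = -283, Σy = -46.
Eliminating c: 7·(row 1) − 28·(row 2) gives 364·m = 7·(-283) − 28·(-46) = -693, so m = -99/52.
Then c = ((-46) − 28·(-99/52))/7 = 95/91.

m = -1.904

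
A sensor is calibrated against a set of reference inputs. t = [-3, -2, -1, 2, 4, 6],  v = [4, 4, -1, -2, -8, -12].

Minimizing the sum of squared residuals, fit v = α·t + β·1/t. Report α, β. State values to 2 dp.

α = -2.07, β = 2.99

The normal equations are: 70·α + 6·β = -127;  6·α + (245/144)·β = -22/3.
Determinant 70·(245/144) − 6² = 5983/72.
α = ((-127)·(245/144) − 6·(-22/3))/(5983/72) = -24779/11966; β = (70·(-22/3) − 6·(-127))/(5983/72) = 17904/5983.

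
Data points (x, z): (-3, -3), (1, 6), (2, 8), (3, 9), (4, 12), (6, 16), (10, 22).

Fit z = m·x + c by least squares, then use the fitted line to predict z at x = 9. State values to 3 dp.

ẑ = 21.034

With design matrix M, MᵀM = [[175, 23]; [23, 7]] and Mᵀz = [422, 70]ᵀ.
det = 175·7 − 23² = 696.
m = (422·7 − 23·70)/696 = 56/29; c = (175·70 − 23·422)/696 = 106/29.
At x = 9: ẑ = (56/29)·(9) + (106/29)·(1) = 610/29.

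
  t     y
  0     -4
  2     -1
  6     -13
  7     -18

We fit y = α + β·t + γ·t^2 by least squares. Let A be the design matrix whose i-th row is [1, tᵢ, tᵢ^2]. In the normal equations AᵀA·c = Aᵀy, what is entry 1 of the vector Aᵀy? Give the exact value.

-36

Entry 1 ↔ basis 1, so (Aᵀy)_{1} = Σᵢ yᵢ = (1)·(-4) + (1)·(-1) + (1)·(-13) + (1)·(-18) = -36.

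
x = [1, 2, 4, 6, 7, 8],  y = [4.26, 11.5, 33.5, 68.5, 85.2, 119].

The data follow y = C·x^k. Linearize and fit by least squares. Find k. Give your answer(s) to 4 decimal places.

k = 1.5840

With ln yᵢ as the transformed response and ln xᵢ as the regressor:
Sums: Σln x = 7.8966, Σ(ln x)² = 13.7233, Σln y = 20.8541, Σln x·ln y = 32.7219.
Normal system: [[13.7233, 7.8966]; [7.8966, 6]]·[k, ln C]ᵀ = [32.7219, 20.8541]ᵀ.
Slope k = (n·Σln x·ln y − Σln x·Σln y)/(n·Σ(ln x)² − (Σln x)²) = (6·32.7219 − 7.8966·20.8541)/19.9843 = 1.58403; ln C = (Σln y − k·Σln x)/n = 1.39096.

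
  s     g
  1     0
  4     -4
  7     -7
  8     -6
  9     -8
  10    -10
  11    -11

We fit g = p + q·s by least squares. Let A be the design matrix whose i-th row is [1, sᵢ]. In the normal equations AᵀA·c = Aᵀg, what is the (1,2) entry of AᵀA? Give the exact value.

50

Row 1 ↔ basis 1, column 2 ↔ basis s, so (AᵀA)_{1,2} = Σᵢ s = (1)·(1) + (1)·(4) + (1)·(7) + (1)·(8) + (1)·(9) + (1)·(10) + (1)·(11) = 50.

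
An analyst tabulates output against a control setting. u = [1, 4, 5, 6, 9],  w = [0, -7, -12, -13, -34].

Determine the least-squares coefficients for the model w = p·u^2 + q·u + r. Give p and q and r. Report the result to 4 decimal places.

p = -0.4074, q = -0.1029, r = 0.2685

Entries of MᵀM: Σu^2·u^2 = 8739, Σu^2·u = 1135, Σu^2 = 159, Σu·u = 159, Σu = 25, Σ1 = 5.
For Mᵀw: Σu^2·w = -3634, Σu·w = -472, Σw = -66.
MᵀM·[p, q, r]ᵀ = Mᵀw becomes [[8739, 1135, 159]; [1135, 159, 25]; [159, 25, 5]]·[p, q, r]ᵀ = [-3634, -472, -66]ᵀ.
Inverting the 3×3 Gram matrix, [p, q, r]ᵀ = [-288/707, -1237/12019, 461/1717]ᵀ.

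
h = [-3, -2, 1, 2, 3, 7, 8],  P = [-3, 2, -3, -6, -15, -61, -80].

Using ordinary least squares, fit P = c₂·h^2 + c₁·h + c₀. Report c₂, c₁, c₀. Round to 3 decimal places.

c₂ = -1.007, c₁ = -1.962, c₀ = 0.906

The normal equations are: 6692·c₂ + 856·c₁ + 140·c₀ = -8290;  856·c₂ + 140·c₁ + 16·c₀ = -1122;  140·c₂ + 16·c₁ + 7·c₀ = -166.
Row-reducing yields c₂ = -101519/100842, c₁ = -28271/14406, c₀ = 15220/16807.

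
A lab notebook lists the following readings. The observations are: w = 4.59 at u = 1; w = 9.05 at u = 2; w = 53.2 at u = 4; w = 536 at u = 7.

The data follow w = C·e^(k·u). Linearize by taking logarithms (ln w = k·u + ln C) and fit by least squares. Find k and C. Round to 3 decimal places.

k = 0.803, C = 1.984

Let Y = ln w. Fitting Y = k·u + ln C by least squares:
AᵀA = [[70.0000, 14.0000]; [14.0000, 4]], rhs = [65.8146, 13.9848]ᵀ  (here Σu = 14.0000, Σ(u)² = 70.0000, Σln w = 13.9848, Σu·ln w = 65.8146).
Solving (det = 84.0000): k = 0.80322, ln C = 0.68493, so C = exp(0.68493) = 1.98364.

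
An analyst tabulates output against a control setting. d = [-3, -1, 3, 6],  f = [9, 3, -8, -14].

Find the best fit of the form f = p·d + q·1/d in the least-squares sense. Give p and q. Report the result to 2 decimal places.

p = -2.44, q = -1.00

Setting ∂/∂p … = 0 gives: 55·p + 4·q = -138;  4·p + (5/4)·q = -11.
Δ = 55·(5/4) − 4² = 211/4.
p = ((-138)·(5/4) − 4·(-11))/(211/4) = -514/211; q = (55·(-11) − 4·(-138))/(211/4) = -212/211.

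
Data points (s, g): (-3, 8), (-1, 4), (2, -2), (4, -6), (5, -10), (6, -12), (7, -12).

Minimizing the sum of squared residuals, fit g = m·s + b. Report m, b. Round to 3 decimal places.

m = -2.128, b = 1.793

With design matrix A, AᵀA = [[140, 20]; [20, 7]] and Aᵀg = [-262, -30]ᵀ.
Eliminating b: 7·(row 1) − 20·(row 2) gives 580·m = 7·(-262) − 20·(-30) = -1234, so m = -617/290.
Then b = ((-30) − 20·(-617/290))/7 = 52/29.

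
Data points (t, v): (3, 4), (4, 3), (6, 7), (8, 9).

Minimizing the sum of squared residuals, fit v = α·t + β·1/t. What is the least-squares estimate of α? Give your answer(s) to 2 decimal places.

With design matrix X, XᵀX = [[125, 4]; [4, 125/576]] and Xᵀv = [138, 35/8]ᵀ.
det = 125·(125/576) − 4² = 6409/576.
α = (138·(125/576) − 4·(35/8))/(6409/576) = 7170/6409; β = (125·(35/8) − 4·138)/(6409/576) = -2952/6409.

α = 1.12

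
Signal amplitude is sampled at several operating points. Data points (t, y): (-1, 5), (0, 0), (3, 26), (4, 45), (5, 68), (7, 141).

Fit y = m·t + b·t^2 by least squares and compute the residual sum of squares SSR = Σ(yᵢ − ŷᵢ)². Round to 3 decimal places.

SSR = 10.639

The normal equations are: 100·m + 558·b = 1580;  558·m + 3364·b = 9568.
(Σt·t = 100, Σt·t^2 = 558, Σt^2·t^2 = 3364, Σt·y = 1580, Σt^2·y = 9568.)
det = 100·3364 − 558² = 25036.
m = (1580·3364 − 558·9568)/25036 = -5956/6259; b = (100·9568 − 558·1580)/25036 = 18790/6259.
Residuals: 6549/6259, 0, 11492/6259, 4839/6259, -14358/6259, 3501/6259; SSR = 66589/6259.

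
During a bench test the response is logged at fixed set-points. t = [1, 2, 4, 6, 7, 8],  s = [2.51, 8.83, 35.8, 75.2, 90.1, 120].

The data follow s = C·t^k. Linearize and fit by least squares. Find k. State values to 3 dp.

Linearized form: ln s = k·ln t + ln C. From the 6 transformed points,
Σln t = 7.8966, Σ(ln t)² = 13.7233, Σln s = 20.2849, Σln t·ln s = 32.9242.
Equations: 13.7233·k + 7.8966·ln C = 32.9242;  7.8966·k + 6·ln C = 20.2849.
Δ = 13.7233·6 − (7.8966)² = 19.9843; k = (32.9242·6 − 7.8966·20.2849)/19.9843 = 1.86968, ln C = (13.7233·20.2849 − 7.8966·32.9242)/19.9843 = 0.92015.

k = 1.870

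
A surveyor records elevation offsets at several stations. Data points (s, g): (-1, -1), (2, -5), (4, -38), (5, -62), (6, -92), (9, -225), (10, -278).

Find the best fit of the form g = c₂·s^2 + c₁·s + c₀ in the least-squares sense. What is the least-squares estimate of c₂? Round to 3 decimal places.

c₂ = -3.011

Sums needed: Σs^2·s^2 = 18755, Σs^2·s = 2141, Σs^2 = 263, Σs·s = 263, Σs = 35, Σ1 = 7.
And Σs^2·g = -51516, Σs·g = -5828, Σg = -701.
Row-reducing yields c₂ = -45181/15006, c₁ = 27961/15006, c₀ = 9161/2501.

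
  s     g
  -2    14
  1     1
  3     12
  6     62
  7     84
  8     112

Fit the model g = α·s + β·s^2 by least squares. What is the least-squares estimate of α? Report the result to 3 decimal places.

XᵀX·[α, β]ᵀ = Xᵀg reads: 163·α + 1091·β = 1865;  1091·α + 7891·β = 13681.
(Σs·s = 163, Σs·s^2 = 1091, Σs^2·s^2 = 7891, Σs·g = 1865, Σs^2·g = 13681.)
Eliminating β: 7891·(row 1) − 1091·(row 2) gives 95952·α = 7891·1865 − 1091·13681 = -209256, so α = -8719/3998.
Then β = (13681 − 1091·(-8719/3998))/7891 = 8137/3998.

α = -2.181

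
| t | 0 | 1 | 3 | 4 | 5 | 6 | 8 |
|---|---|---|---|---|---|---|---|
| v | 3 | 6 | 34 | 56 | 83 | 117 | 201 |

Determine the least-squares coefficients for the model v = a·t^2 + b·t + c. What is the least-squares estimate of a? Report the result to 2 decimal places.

a = 2.88

Forming XᵀX = [[6355, 945, 151]; [945, 151, 27]; [151, 27, 7]] and Xᵀv = [20359, 3057, 500]ᵀ gives XᵀX·[a, b, c]ᵀ = Xᵀv.
Solving the 3×3 system (Gaussian elimination) gives a = 138043/47922, b = 28641/15974, c = 56899/23961.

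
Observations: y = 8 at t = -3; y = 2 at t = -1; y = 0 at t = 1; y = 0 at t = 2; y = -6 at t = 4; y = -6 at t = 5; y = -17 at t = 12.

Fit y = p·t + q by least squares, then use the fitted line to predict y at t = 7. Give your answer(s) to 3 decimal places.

ŷ = -9.376

With design matrix A, AᵀA = [[200, 20]; [20, 7]] and Aᵀy = [-284, -19]ᵀ.
Eliminating q: 7·(row 1) − 20·(row 2) gives 1000·p = 7·(-284) − 20·(-19) = -1608, so p = -201/125.
Then q = ((-19) − 20·(-201/125))/7 = 47/25.
At t = 7: ŷ = (-201/125)·(7) + (47/25)·(1) = -1172/125.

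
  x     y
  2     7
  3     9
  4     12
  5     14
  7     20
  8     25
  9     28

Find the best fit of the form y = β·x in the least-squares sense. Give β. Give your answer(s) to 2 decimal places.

Normal-equation sums: Σx·x = 248.
For Mᵀy: Σx·y = 751.
Hence β = 751 / 248 ≈ 3.02823.

β = 3.03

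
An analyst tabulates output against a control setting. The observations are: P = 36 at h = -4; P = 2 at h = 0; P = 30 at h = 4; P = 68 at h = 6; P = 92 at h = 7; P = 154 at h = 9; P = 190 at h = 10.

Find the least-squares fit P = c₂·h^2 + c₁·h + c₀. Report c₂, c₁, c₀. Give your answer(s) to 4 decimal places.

c₂ = 1.9577, c₁ = -0.7455, c₀ = 1.7814

Forming XᵀX = [[20770, 2288, 298]; [2288, 298, 32]; [298, 32, 7]] and XᵀP = [39486, 4314, 572]ᵀ gives XᵀX·[c₂, c₁, c₀]ᵀ = XᵀP.
Row-reducing yields c₂ = 140641/71841, c₁ = -160669/215523, c₀ = 383930/215523.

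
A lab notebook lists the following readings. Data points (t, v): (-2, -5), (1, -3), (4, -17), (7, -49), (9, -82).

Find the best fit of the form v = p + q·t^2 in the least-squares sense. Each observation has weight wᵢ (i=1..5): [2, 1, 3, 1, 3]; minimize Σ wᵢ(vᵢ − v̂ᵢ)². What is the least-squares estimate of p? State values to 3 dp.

p = -1.156

Forming AᵀWA = [[10, 349]; [349, 22885]] and AᵀWv = [-359, -23186]ᵀ gives AᵀWA·[p, q]ᵀ = AᵀWv.
Eliminating q: 22885·(row 1) − 349·(row 2) gives 107049·p = 22885·(-359) − 349·(-23186) = -123801, so p = -41267/35683.
Then q = ((-23186) − 349·(-41267/35683))/22885 = -35523/35683.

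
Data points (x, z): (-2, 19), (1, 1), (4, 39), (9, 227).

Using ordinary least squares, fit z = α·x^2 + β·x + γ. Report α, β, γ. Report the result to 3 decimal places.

MᵀM·[α, β, γ]ᵀ = Mᵀz reads: 6834·α + 786·β + 102·γ = 19088;  786·α + 102·β + 12·γ = 2162;  102·α + 12·β + 4·γ = 286.
Row-reducing yields α = 2825/907, β = -7876/2721, γ = 689/907.

α = 3.115, β = -2.895, γ = 0.760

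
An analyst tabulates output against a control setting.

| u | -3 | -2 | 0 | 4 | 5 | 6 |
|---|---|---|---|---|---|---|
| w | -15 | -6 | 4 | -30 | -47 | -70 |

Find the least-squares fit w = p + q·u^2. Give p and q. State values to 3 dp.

Entries of MᵀM: Σ1 = 6, Σu^2 = 90, Σu^2·u^2 = 2274.
Moment sums: Σw = -164, Σu^2·w = -4334.
Normal equations: [[6, 90]; [90, 2274]]·[p, q]ᵀ = [-164, -4334]ᵀ.
det = 6·2274 − 90² = 5544.
p = ((-164)·2274 − 90·(-4334))/5544 = 1427/462; q = (6·(-4334) − 90·(-164))/5544 = -937/462.

p = 3.089, q = -2.028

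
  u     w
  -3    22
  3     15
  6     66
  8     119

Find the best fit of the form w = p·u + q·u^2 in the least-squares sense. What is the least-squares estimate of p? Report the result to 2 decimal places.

The normal equations are: 118·p + 728·q = 1327;  728·p + 5554·q = 10325.
Determinant 118·5554 − 728² = 125388.
p = (1327·5554 − 728·10325)/125388 = -24407/20898; q = (118·10325 − 728·1327)/125388 = 42049/20898.

p = -1.17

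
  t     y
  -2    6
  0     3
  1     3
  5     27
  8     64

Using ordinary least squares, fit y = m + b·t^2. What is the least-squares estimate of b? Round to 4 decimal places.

Normal-equation sums: Σ1 = 5, Σt^2 = 94, Σt^2·t^2 = 4738.
Moment sums: Σy = 103, Σt^2·y = 4798.
XᵀX·[m, b]ᵀ = Xᵀy becomes [[5, 94]; [94, 4738]]·[m, b]ᵀ = [103, 4798]ᵀ.
det = 5·4738 − 94² = 14854.
m = (103·4738 − 94·4798)/14854 = 2643/1061; b = (5·4798 − 94·103)/14854 = 1022/1061.

b = 0.9632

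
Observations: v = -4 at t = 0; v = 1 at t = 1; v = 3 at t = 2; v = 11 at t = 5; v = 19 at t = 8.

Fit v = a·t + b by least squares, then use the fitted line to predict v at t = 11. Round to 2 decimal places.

Forming MᵀM = [[94, 16]; [16, 5]] and Mᵀv = [214, 30]ᵀ gives MᵀM·[a, b]ᵀ = Mᵀv.
Eliminating b: 5·(row 1) − 16·(row 2) gives 214·a = 5·214 − 16·30 = 590, so a = 295/107.
Then b = (30 − 16·(295/107))/5 = -302/107.
At t = 11: v̂ = (295/107)·(11) + (-302/107)·(1) = 2943/107.

v̂ = 27.50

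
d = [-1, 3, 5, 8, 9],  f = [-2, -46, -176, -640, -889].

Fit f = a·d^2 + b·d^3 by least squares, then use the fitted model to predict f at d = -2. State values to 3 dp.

Sums needed: Σd^2·d^2 = 11364, Σd^2·d^3 = 95184, Σd^3·d^3 = 809940.
Right-hand side: Σd^2·f = -117785, Σd^3·f = -999001.
Eliminating b: 809940·(row 1) − 95184·(row 2) gives 144164304·a = 809940·(-117785) − 95184·(-999001) = -309871716, so a = -25822643/12013692.
Then b = ((-999001) − 95184·(-25822643/12013692))/809940 = -11783327/12013692.
At d = -2: f̂ = (-25822643/12013692)·(4) + (-11783327/12013692)·(-8) = -2255989/3003423.

f̂ = -0.751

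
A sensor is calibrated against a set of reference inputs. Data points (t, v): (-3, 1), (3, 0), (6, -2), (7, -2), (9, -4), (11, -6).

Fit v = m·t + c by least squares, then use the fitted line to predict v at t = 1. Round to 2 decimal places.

v̂ = 0.00

MᵀM·[m, c]ᵀ = Mᵀv reads: 305·m + 33·c = -131;  33·m + 6·c = -13.
Eliminating c: 6·(row 1) − 33·(row 2) gives 741·m = 6·(-131) − 33·(-13) = -357, so m = -119/247.
Then c = ((-13) − 33·(-119/247))/6 = 358/741.
At t = 1: v̂ = (-119/247)·(1) + (358/741)·(1) = 1/741.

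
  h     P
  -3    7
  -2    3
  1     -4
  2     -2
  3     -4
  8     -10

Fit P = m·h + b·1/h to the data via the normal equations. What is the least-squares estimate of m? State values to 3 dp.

m = -1.246

MᵀM·[m, b]ᵀ = MᵀP reads: 91·m + 6·b = -127;  6·m + (1001/576)·b = -137/12.
(Σh·h = 91, Σh·1/h = 6, Σ1/h·1/h = 1001/576, Σh·P = -127, Σ1/h·P = -137/12.)
Δ = 91·(1001/576) − 6² = 70355/576.
m = ((-127)·(1001/576) − 6·(-137/12))/(70355/576) = -87671/70355; b = (91·(-137/12) − 6·(-127))/(70355/576) = -159504/70355.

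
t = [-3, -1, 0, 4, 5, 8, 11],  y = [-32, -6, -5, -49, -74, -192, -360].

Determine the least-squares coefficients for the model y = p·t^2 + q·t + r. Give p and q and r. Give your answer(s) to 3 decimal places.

The normal system AᵀA·[p, q, r]ᵀ = Aᵀy is [[19700, 2004, 236]; [2004, 236, 24]; [236, 24, 7]]·[p, q, r]ᵀ = [-58776, -5960, -718]ᵀ.
Inverting the 3×3 Gram matrix, [p, q, r]ᵀ = [-248023/82567, 48851/82567, -274586/82567]ᵀ.

p = -3.004, q = 0.592, r = -3.326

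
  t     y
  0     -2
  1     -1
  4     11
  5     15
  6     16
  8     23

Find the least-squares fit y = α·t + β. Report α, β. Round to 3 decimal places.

α = 3.261, β = -2.710

Entries of XᵀX: Σt·t = 142, Σt = 24, Σ1 = 6.
Moment sums: Σt·y = 398, Σy = 62.
Eliminating β: 6·(row 1) − 24·(row 2) gives 276·α = 6·398 − 24·62 = 900, so α = 75/23.
Then β = (62 − 24·(75/23))/6 = -187/69.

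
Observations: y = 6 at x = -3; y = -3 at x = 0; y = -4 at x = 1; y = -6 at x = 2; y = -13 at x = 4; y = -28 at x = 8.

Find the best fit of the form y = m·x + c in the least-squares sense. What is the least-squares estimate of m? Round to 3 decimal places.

Sums needed: Σx·x = 94, Σx = 12, Σ1 = 6.
For Mᵀy: Σx·y = -310, Σy = -48.
MᵀM·[m, c]ᵀ = Mᵀy becomes [[94, 12]; [12, 6]]·[m, c]ᵀ = [-310, -48]ᵀ.
Eliminating c: 6·(row 1) − 12·(row 2) gives 420·m = 6·(-310) − 12·(-48) = -1284, so m = -107/35.
Then c = ((-48) − 12·(-107/35))/6 = -66/35.

m = -3.057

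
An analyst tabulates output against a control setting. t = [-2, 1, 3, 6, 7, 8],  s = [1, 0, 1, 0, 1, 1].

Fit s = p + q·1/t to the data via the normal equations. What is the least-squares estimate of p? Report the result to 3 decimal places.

p = 0.803

The normal equations are: 6·p + (71/56)·q = 4;  (71/56)·p + (40217/28224)·q = 17/168.
(Σ1 = 6, Σ1/t = 71/56, Σ1/t·1/t = 40217/28224, Σs = 4, Σ1/t·s = 17/168.)
Eliminating q: (40217/28224)·(row 1) − (71/56)·(row 2) gives (65311/9408)·p = (40217/28224)·4 − (71/56)·(17/168) = 157247/28224, so p = 157247/195933.
Then q = ((17/168) − (71/56)·(157247/195933))/(40217/28224) = -42000/65311.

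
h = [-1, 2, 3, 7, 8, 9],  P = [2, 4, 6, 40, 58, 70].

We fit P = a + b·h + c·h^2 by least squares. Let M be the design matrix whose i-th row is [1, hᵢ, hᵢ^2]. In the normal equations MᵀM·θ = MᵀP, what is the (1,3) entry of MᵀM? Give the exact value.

208

Row 1 ↔ basis 1, column 3 ↔ basis h^2, so (MᵀM)_{1,3} = Σᵢ h^2 = (1)·(1) + (1)·(4) + (1)·(9) + (1)·(49) + (1)·(64) + (1)·(81) = 208.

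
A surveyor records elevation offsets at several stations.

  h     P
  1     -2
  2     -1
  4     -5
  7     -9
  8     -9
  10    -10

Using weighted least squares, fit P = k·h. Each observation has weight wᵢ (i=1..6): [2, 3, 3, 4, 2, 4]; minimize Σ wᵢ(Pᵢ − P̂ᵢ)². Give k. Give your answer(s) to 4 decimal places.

k = -1.1018

Compute the Gram sums: Σwᵢ·h·h = 786.
For AᵀWP: Σwᵢ·h·P = -866.
AᵀWA·[k]ᵀ = AᵀWP becomes [[786]]·[k]ᵀ = [-866]ᵀ.
k = (-866)/786 = -1.10178.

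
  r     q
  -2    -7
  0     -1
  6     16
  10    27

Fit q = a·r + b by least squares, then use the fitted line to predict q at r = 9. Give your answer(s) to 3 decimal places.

Entries of XᵀX: Σr·r = 140, Σr = 14, Σ1 = 4.
And Σr·q = 380, Σq = 35.
XᵀX·[a, b]ᵀ = Xᵀq becomes [[140, 14]; [14, 4]]·[a, b]ᵀ = [380, 35]ᵀ.
det = 140·4 − 14² = 364.
a = (380·4 − 14·35)/364 = 515/182; b = (140·35 − 14·380)/364 = -15/13.
At r = 9: q̂ = (515/182)·(9) + (-15/13)·(1) = 4425/182.

q̂ = 24.313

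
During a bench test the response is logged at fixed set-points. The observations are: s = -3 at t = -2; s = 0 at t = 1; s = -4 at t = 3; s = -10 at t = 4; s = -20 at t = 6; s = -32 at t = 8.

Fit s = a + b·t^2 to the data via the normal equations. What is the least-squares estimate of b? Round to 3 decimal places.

Sums needed: Σ1 = 6, Σt^2 = 130, Σt^2·t^2 = 5746.
Right-hand side: Σs = -69, Σt^2·s = -2976.
AᵀA·[a, b]ᵀ = Aᵀs becomes [[6, 130]; [130, 5746]]·[a, b]ᵀ = [-69, -2976]ᵀ.
Eliminating b: 5746·(row 1) − 130·(row 2) gives 17576·a = 5746·(-69) − 130·(-2976) = -9594, so a = -369/676.
Then b = ((-2976) − 130·(-369/676))/5746 = -4443/8788.

b = -0.506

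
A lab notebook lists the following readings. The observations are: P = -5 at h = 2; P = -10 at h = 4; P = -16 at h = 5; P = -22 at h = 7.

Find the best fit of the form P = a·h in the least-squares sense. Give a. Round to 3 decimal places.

a = -3.021

Compute the Gram sums: Σh·h = 94.
Moment sums: Σh·P = -284.
Hence a = -284 / 94 ≈ -3.02128.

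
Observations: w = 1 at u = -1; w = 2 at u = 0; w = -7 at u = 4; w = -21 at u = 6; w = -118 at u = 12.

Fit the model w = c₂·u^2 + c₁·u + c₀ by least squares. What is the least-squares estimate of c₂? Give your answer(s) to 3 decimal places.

c₂ = -0.980

Entries of MᵀM: Σu^2·u^2 = 22289, Σu^2·u = 2007, Σu^2 = 197, Σu·u = 197, Σu = 21, Σ1 = 5.
For Mᵀw: Σu^2·w = -17859, Σu·w = -1571, Σw = -143.
So MᵀM·[c₂, c₁, c₀]ᵀ = Mᵀw: [[22289, 2007, 197]; [2007, 197, 21]; [197, 21, 5]]·[c₂, c₁, c₀]ᵀ = [-17859, -1571, -143]ᵀ.
Row-reducing yields c₂ = -231718/236379, c₁ = 134658/78793, c₀ = 672559/236379.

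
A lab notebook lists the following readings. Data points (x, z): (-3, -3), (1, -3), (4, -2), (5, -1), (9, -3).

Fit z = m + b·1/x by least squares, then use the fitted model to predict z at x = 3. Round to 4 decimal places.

Sums needed: Σ1 = 5, Σ1/x = 221/180, Σ1/x·1/x = 39721/32400.
And Σz = -12, Σ1/x·z = -91/30.
det = 5·(39721/32400) − (221/180)² = 37441/8100.
m = ((-12)·(39721/32400) − (221/180)·(-91/30))/(37441/8100) = -177993/74882; b = (5·(-91/30) − (221/180)·(-12))/(37441/8100) = -3510/37441.
At x = 3: ẑ = (-177993/74882)·(1) + (-3510/37441)·(1/3) = -180333/74882.

ẑ = -2.4082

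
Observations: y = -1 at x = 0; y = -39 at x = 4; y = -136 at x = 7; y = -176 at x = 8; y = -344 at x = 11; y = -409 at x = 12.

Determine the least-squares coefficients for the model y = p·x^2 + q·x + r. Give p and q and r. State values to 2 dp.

With design matrix M, MᵀM = [[42130, 3978, 394]; [3978, 394, 42]; [394, 42, 6]] and Mᵀy = [-119072, -11208, -1105]ᵀ.
Solving the 3×3 system (Gaussian elimination) gives p = -7762/2575, q = 105333/51500, r = -27821/51500.

p = -3.01, q = 2.05, r = -0.54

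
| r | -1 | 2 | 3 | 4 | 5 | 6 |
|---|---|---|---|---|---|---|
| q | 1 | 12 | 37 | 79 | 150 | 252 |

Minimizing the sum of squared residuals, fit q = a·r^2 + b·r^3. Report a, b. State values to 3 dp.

Sums needed: Σr^2·r^2 = 2275, Σr^2·r^3 = 12199, Σr^3·r^3 = 67171.
And Σr^2·q = 14468, Σr^3·q = 79332.
det = 2275·67171 − 12199² = 3998424.
a = (14468·67171 − 12199·79332)/3998424 = 507370/499803; b = (2275·79332 − 12199·14468)/3998424 = 498146/499803.

a = 1.015, b = 0.997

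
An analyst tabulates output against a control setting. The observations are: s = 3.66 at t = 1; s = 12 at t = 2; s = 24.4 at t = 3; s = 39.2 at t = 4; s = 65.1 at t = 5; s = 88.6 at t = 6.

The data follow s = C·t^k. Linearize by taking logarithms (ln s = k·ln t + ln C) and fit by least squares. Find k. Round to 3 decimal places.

k = 1.778

Let Y = ln s. Fitting Y = k·ln t + ln C by least squares:
XᵀX = [[9.4099, 6.5793]; [6.5793, 6]], rhs = [25.0733, 19.3057]ᵀ  (here Σln t = 6.5793, Σ(ln t)² = 9.4099, Σln s = 19.3057, Σln t·ln s = 25.0733).
Solving (det = 13.1729): k = 1.77809, ln C = 1.26786.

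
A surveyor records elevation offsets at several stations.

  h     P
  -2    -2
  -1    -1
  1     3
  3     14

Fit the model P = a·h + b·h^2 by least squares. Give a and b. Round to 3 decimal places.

AᵀA·[a, b]ᵀ = AᵀP reads: 15·a + 19·b = 50;  19·a + 99·b = 120.
(Σh·h = 15, Σh·h^2 = 19, Σh^2·h^2 = 99, Σh·P = 50, Σh^2·P = 120.)
Δ = 15·99 − 19² = 1124.
a = (50·99 − 19·120)/1124 = 1335/562; b = (15·120 − 19·50)/1124 = 425/562.

a = 2.375, b = 0.756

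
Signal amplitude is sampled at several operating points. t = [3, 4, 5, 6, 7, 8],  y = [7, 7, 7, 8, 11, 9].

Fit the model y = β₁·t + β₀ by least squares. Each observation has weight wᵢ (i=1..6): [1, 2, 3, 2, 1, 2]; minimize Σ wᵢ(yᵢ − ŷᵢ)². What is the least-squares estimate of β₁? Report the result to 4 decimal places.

Entries of AᵀWA: Σwᵢ·t·t = 365, Σwᵢ·t = 61, Σwᵢ·1 = 11.
Moment sums: Σwᵢ·t·y = 499, Σwᵢ·y = 87.
Normal equations: [[365, 61]; [61, 11]]·[β₁, β₀]ᵀ = [499, 87]ᵀ.
Determinant 365·11 − 61² = 294.
β₁ = (499·11 − 61·87)/294 = 13/21; β₀ = (365·87 − 61·499)/294 = 94/21.

β₁ = 0.6190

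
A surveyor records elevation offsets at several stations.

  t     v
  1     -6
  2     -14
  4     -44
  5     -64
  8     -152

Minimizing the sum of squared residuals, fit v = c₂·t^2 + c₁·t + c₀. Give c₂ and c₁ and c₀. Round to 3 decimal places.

c₂ = -2.083, c₁ = -2.117, c₀ = -1.700

With design matrix M, MᵀM = [[4994, 710, 110]; [710, 110, 20]; [110, 20, 5]] and Mᵀv = [-12094, -1746, -280]ᵀ.
Row-reducing yields c₂ = -25/12, c₁ = -127/60, c₀ = -17/10.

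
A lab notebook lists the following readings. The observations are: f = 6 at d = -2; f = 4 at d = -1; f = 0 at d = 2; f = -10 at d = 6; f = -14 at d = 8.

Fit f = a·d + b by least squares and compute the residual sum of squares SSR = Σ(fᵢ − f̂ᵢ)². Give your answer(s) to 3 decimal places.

Sums needed: Σd·d = 109, Σd = 13, Σ1 = 5.
Moment sums: Σd·f = -188, Σf = -14.
Eliminating b: 5·(row 1) − 13·(row 2) gives 376·a = 5·(-188) − 13·(-14) = -758, so a = -379/188.
Then b = ((-14) − 13·(-379/188))/5 = 459/188.
Residuals: -89/188, -43/94, 299/188, -65/188, -59/188; SSR = 299/94.

SSR = 3.181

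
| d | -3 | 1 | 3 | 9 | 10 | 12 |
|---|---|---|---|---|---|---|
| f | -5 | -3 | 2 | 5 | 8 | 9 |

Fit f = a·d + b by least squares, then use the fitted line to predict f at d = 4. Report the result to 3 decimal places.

AᵀA·[a, b]ᵀ = Aᵀf reads: 344·a + 32·b = 251;  32·a + 6·b = 16.
Eliminating b: 6·(row 1) − 32·(row 2) gives 1040·a = 6·251 − 32·16 = 994, so a = 497/520.
Then b = (16 − 32·(497/520))/6 = -158/65.
At d = 4: f̂ = (497/520)·(4) + (-158/65)·(1) = 181/130.

f̂ = 1.392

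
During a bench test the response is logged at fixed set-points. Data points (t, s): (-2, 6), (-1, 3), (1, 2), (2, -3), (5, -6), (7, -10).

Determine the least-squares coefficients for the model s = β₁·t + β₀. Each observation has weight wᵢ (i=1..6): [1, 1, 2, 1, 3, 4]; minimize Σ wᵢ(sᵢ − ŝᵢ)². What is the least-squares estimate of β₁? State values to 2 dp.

β₁ = -1.75

Normal-equation sums: Σwᵢ·t·t = 282, Σwᵢ·t = 44, Σwᵢ·1 = 12.
For XᵀWs: Σwᵢ·t·s = -387, Σwᵢ·s = -48.
det = 282·12 − 44² = 1448.
β₁ = ((-387)·12 − 44·(-48))/1448 = -633/362; β₀ = (282·(-48) − 44·(-387))/1448 = 873/362.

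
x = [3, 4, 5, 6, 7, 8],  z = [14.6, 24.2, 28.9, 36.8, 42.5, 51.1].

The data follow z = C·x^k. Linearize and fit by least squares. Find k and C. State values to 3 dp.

Let Y = ln z. Fitting Y = k·ln x + ln C by least squares:
Σln x = 9.9115, Σ(ln x)² = 17.0401, Σln z = 20.5200, Σln x·ln z = 34.7130.
Equations: 17.0401·k + 9.9115·ln C = 34.7130;  9.9115·k + 6·ln C = 20.5200.
Solving (det = 4.0036): k = 1.22259, ln C = 1.40040, so C = exp(1.40040) = 4.05682.

k = 1.223, C = 4.057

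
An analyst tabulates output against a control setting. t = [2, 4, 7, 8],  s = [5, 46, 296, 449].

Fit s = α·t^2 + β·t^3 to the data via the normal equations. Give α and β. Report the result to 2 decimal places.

From the data, Σt^2·t^2 = 6769, Σt^2·t^3 = 50631, Σt^3·t^3 = 383953.
Moment sums: Σt^2·s = 43996, Σt^3·s = 334400.
Normal equations: [[6769, 50631]; [50631, 383953]]·[α, β]ᵀ = [43996, 334400]ᵀ.
Δ = 6769·383953 − 50631² = 35479696.
α = (43996·383953 − 50631·334400)/35479696 = -9652553/8869924; β = (6769·334400 − 50631·43996)/35479696 = 1285433/1267132.

α = -1.09, β = 1.01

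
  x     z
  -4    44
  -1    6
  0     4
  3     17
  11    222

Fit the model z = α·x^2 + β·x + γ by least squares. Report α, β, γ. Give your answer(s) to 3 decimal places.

α = 1.978, β = -1.919, γ = 3.889

Forming AᵀA = [[14979, 1293, 147]; [1293, 147, 9]; [147, 9, 5]] and Aᵀz = [27725, 2311, 293]ᵀ gives AᵀA·[α, β, γ]ᵀ = Aᵀz.
Solving the 3×3 system (Gaussian elimination) gives α = 46211/23358, β = -14939/7786, γ = 15141/3893.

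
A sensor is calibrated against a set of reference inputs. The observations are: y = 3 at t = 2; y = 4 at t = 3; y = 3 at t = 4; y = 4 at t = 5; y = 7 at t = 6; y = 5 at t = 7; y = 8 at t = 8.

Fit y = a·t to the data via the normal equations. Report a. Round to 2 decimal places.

Forming MᵀM = [[203]] and Mᵀy = [191]ᵀ gives MᵀM·[a]ᵀ = Mᵀy.
Hence a = 191 / 203 ≈ 0.940887.

a = 0.94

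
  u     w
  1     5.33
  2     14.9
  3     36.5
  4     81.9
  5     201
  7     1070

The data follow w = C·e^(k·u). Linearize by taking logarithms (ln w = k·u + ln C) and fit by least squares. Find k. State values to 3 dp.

With ln wᵢ as the transformed response and uᵢ as the regressor:
AᵀA = [[104.0000, 22.0000]; [22.0000, 6]], rhs = [110.8344, 24.6562]ᵀ  (here Σu = 22.0000, Σ(u)² = 104.0000, Σln w = 24.6562, Σu·ln w = 110.8344).
Δ = 104.0000·6 − (22.0000)² = 140.0000; k = (110.8344·6 − 22.0000·24.6562)/140.0000 = 0.87549, ln C = (104.0000·24.6562 − 22.0000·110.8344)/140.0000 = 0.89923.

k = 0.875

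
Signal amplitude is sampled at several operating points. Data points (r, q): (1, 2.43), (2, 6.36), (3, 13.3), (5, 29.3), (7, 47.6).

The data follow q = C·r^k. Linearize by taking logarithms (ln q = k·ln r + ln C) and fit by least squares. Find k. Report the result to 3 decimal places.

k = 1.551

Let Y = ln q. Fitting Y = k·ln r + ln C by least squares:
AᵀA = [[8.0643, 5.3471]; [5.3471, 5]], rhs = [17.0780, 12.5661]ᵀ  (here Σln r = 5.3471, Σ(ln r)² = 8.0643, Σln q = 12.5661, Σln r·ln q = 17.0780).
Slope k = (n·Σln r·ln q − Σln r·Σln q)/(n·Σ(ln r)² − (Σln r)²) = (5·17.0780 − 5.3471·12.5661)/11.7297 = 1.55143; ln C = (Σln q − k·Σln r)/n = 0.85409.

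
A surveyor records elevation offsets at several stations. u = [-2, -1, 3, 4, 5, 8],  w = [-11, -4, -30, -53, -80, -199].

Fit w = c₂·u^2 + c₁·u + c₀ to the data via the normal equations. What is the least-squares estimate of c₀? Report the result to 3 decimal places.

c₀ = -1.247

Forming MᵀM = [[5075, 719, 119]; [719, 119, 17]; [119, 17, 6]] and Mᵀw = [-15902, -2268, -377]ᵀ gives MᵀM·[c₂, c₁, c₀]ᵀ = Mᵀw.
Inverting the 3×3 Gram matrix, [c₂, c₁, c₀]ᵀ = [-103967/34878, -30349/34878, -7250/5813]ᵀ.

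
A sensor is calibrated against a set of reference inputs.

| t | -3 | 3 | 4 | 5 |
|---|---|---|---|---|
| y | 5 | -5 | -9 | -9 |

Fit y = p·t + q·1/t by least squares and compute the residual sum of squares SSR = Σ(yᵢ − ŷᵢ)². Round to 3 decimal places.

MᵀM·[p, q]ᵀ = Mᵀy reads: 59·p + 4·q = -111;  4·p + (1169/3600)·q = -443/60.
(Σt·t = 59, Σt·1/t = 4, Σ1/t·1/t = 1169/3600, Σt·y = -111, Σ1/t·y = -443/60.)
det = 59·(1169/3600) − 4² = 11371/3600.
p = ((-111)·(1169/3600) − 4·(-443/60))/(11371/3600) = -23439/11371; q = (59·(-443/60) − 4·(-111))/(11371/3600) = 30180/11371.
Residuals: -3402/11371, 3402/11371, -16128/11371, 8820/11371; SSR = 31752/11371.

SSR = 2.792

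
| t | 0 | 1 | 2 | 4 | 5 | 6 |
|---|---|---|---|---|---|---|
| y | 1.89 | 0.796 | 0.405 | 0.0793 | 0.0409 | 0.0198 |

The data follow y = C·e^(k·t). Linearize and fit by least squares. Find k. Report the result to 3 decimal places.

Taking logs, ln y = k·t + ln C, so regress ln y on t.
XᵀX = [[82.0000, 18.0000]; [18.0000, 6]], rhs = [-51.6895, -10.1487]ᵀ  (here Σt = 18.0000, Σ(t)² = 82.0000, Σln y = -10.1487, Σt·ln y = -51.6895).
Solving (det = 168.0000): k = -0.75870, ln C = 0.58465.

k = -0.759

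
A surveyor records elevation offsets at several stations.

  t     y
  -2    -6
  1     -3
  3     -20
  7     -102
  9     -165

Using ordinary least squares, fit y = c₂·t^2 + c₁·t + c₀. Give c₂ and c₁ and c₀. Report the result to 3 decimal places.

The normal equations are: 9060·c₂ + 1092·c₁ + 144·c₀ = -18570;  1092·c₂ + 144·c₁ + 18·c₀ = -2250;  144·c₂ + 18·c₁ + 5·c₀ = -296.
Solving the 3×3 system (Gaussian elimination) gives c₂ = -4035/2086, c₁ = -986/1043, c₀ = -92/1043.

c₂ = -1.934, c₁ = -0.945, c₀ = -0.088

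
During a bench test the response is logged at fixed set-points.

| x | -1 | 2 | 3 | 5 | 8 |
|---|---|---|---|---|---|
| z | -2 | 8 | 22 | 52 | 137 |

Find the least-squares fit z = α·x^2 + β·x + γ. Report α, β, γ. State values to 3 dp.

Compute the Gram sums: Σx^2·x^2 = 4819, Σx^2·x = 671, Σx^2 = 103, Σx·x = 103, Σx = 17, Σ1 = 5.
Right-hand side: Σx^2·z = 10296, Σx·z = 1440, Σz = 217.
So AᵀA·[α, β, γ]ᵀ = Aᵀz: [[4819, 671, 103]; [671, 103, 17]; [103, 17, 5]]·[α, β, γ]ᵀ = [10296, 1440, 217]ᵀ.
Solving the 3×3 system (Gaussian elimination) gives α = 4531/2262, β = 2983/2262, γ = -885/377.

α = 2.003, β = 1.319, γ = -2.347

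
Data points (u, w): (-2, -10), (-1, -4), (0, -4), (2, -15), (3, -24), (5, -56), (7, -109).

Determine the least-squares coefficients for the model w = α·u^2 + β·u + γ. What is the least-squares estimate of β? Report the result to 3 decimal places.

With design matrix X, XᵀX = [[3140, 494, 92]; [494, 92, 14]; [92, 14, 7]] and Xᵀw = [-7061, -1121, -222]ᵀ.
Inverting the 3×3 Gram matrix, [α, β, γ]ᵀ = [-64517/32054, -857/1034, -57749/16027]ᵀ.

β = -0.829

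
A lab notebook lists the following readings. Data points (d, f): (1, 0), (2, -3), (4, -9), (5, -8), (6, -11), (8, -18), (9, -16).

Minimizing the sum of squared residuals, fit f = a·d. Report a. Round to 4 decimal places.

a = -1.9207

From the data, Σd·d = 227.
And Σd·f = -436.
AᵀA·[a]ᵀ = Aᵀf becomes [[227]]·[a]ᵀ = [-436]ᵀ.
Hence a = -436 / 227 ≈ -1.9207.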